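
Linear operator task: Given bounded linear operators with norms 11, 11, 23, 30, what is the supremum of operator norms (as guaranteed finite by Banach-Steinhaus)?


By the Uniform Boundedness Principle, the supremum of norms is finite.
sup_k ||T_k|| = max(11, 11, 23, 30) = 30

30


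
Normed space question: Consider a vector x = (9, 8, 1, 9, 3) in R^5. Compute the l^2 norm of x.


The l^2 norm = (sum |x_i|^2)^(1/2)
Sum of 2th powers = 81 + 64 + 1 + 81 + 9 = 236
||x||_2 = (236)^(1/2) = 15.3623

15.3623


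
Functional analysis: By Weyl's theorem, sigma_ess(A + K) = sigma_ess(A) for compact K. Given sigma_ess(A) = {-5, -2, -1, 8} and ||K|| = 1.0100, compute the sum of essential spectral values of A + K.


By Weyl's theorem, the essential spectrum is invariant under compact perturbations.
sigma_ess(A + K) = sigma_ess(A) = {-5, -2, -1, 8}
Sum = -5 + -2 + -1 + 8 = 0

0


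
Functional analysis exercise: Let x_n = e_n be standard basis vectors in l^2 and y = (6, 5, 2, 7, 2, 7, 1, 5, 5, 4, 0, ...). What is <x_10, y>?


x_10 = e_10 is the standard basis vector with 1 in position 10.
<x_10, y> = y_10 = 4
As n -> infinity, <x_n, y> -> 0, confirming weak convergence of (x_n) to 0.

4


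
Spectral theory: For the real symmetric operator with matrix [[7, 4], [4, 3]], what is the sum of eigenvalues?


For a self-adjoint (symmetric) matrix, the eigenvalues are real.
The sum of eigenvalues equals the trace of the matrix.
trace = 7 + 3 = 10

10


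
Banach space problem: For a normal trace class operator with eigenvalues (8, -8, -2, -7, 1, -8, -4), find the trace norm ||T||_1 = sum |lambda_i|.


For a normal operator, singular values equal |eigenvalues|.
Trace norm = sum |lambda_i| = 8 + 8 + 2 + 7 + 1 + 8 + 4
= 38

38


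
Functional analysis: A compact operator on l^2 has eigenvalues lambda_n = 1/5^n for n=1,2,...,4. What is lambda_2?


The eigenvalue formula gives lambda_2 = 1/5^2
= 1/25
= 0.0400

0.0400


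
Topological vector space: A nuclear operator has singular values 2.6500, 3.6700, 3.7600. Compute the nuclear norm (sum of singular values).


The nuclear norm is the sum of all singular values.
||T||_1 = 2.6500 + 3.6700 + 3.7600
= 10.0800

10.0800


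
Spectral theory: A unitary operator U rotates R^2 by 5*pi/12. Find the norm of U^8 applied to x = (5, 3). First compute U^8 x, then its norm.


U is a rotation by theta = 5*pi/12
U^8 = rotation by 8*theta = 40*pi/12 = 16*pi/12 (mod 2*pi)
cos(16*pi/12) = -0.5000, sin(16*pi/12) = -0.8660
U^8 x = (-0.5000 * 5 - -0.8660 * 3, -0.8660 * 5 + -0.5000 * 3)
= (0.0981, -5.8301)
||U^8 x|| = sqrt(0.0981^2 + (-5.8301)^2) = sqrt(34.0000) = 5.8310

5.8310


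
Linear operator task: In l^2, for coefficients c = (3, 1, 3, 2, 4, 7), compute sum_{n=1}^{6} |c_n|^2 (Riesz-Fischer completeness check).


sum |c_n|^2 = 3^2 + 1^2 + 3^2 + 2^2 + 4^2 + 7^2
= 9 + 1 + 9 + 4 + 16 + 49
= 88

88


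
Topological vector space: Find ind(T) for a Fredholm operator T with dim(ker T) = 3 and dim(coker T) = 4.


The Fredholm index is defined as ind(T) = dim(ker T) - dim(coker T)
= 3 - 4
= -1

-1


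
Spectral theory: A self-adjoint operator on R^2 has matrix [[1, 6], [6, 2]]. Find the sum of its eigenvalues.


For a self-adjoint (symmetric) matrix, the eigenvalues are real.
The sum of eigenvalues equals the trace of the matrix.
trace = 1 + 2 = 3

3


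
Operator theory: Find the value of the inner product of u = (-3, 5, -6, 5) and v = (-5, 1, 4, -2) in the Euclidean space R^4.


Computing the standard inner product <u, v> = sum u_i * v_i
= -3*-5 + 5*1 + -6*4 + 5*-2
= 15 + 5 + -24 + -10
= -14

-14


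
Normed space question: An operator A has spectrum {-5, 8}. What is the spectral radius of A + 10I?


Spectrum of A + 10I = {5, 18}
Spectral radius = max |lambda| over the shifted spectrum
= max(5, 18) = 18

18


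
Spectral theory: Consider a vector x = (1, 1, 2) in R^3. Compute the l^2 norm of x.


The l^2 norm = (sum |x_i|^2)^(1/2)
Sum of 2th powers = 1 + 1 + 4 = 6
||x||_2 = (6)^(1/2) = 2.4495

2.4495


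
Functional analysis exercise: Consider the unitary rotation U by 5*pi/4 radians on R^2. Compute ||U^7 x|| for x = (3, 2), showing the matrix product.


U is a rotation by theta = 5*pi/4
U^7 = rotation by 7*theta = 35*pi/4 = 3*pi/4 (mod 2*pi)
cos(3*pi/4) = -0.7071, sin(3*pi/4) = 0.7071
U^7 x = (-0.7071 * 3 - 0.7071 * 2, 0.7071 * 3 + -0.7071 * 2)
= (-3.5355, 0.7071)
||U^7 x|| = sqrt((-3.5355)^2 + 0.7071^2) = sqrt(13.0000) = 3.6056

3.6056


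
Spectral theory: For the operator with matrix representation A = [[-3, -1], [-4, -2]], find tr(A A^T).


trace(A * A^T) = sum of squares of all entries
= (-3)^2 + (-1)^2 + (-4)^2 + (-2)^2
= 9 + 1 + 16 + 4
= 30

30


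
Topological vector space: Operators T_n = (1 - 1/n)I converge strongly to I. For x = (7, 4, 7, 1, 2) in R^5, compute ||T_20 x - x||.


T_20 x - x = (1 - 1/20)x - x = -x/20
||x|| = sqrt(119) = 10.9087
||T_20 x - x|| = ||x||/20 = 10.9087/20 = 0.5454

0.5454


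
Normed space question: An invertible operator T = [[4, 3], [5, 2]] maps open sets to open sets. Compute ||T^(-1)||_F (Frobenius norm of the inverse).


det(T) = 4*2 - 3*5 = -7
T^(-1) = (1/-7) * [[2, -3], [-5, 4]] = [[-0.2857, 0.4286], [0.7143, -0.5714]]
||T^(-1)||_F^2 = (-0.2857)^2 + 0.4286^2 + 0.7143^2 + (-0.5714)^2 = 1.1020
||T^(-1)||_F = sqrt(1.1020) = 1.0498

1.0498


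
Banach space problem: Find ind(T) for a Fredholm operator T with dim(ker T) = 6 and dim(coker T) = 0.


The Fredholm index is defined as ind(T) = dim(ker T) - dim(coker T)
= 6 - 0
= 6

6


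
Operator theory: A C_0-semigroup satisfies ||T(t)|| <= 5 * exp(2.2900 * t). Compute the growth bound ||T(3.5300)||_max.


||T(3.5300)|| <= 5 * exp(2.2900 * 3.5300)
= 5 * exp(8.0837)
= 5 * 3241.2035
= 16206.0177

16206.0177


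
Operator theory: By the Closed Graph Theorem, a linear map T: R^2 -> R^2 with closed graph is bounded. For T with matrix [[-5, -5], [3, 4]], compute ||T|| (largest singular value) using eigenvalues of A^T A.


A^T A = [[34, 37], [37, 41]]
trace(A^T A) = 75, det(A^T A) = 25
discriminant = 75^2 - 4*25 = 5525
Largest eigenvalue of A^T A = (trace + sqrt(disc))/2 = 74.6652
||T|| = sqrt(74.6652) = 8.6409

8.6409


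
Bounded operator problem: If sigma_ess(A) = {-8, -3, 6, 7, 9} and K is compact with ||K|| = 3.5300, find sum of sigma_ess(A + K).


By Weyl's theorem, the essential spectrum is invariant under compact perturbations.
sigma_ess(A + K) = sigma_ess(A) = {-8, -3, 6, 7, 9}
Sum = -8 + -3 + 6 + 7 + 9 = 11

11


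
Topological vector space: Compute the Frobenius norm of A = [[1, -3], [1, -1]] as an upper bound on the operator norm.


||A||_F^2 = sum a_ij^2
= 1^2 + (-3)^2 + 1^2 + (-1)^2
= 1 + 9 + 1 + 1 = 12
||A||_F = sqrt(12) = 3.4641

3.4641


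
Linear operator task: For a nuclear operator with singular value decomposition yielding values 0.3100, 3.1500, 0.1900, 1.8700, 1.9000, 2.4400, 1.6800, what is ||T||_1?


The nuclear norm is the sum of all singular values.
||T||_1 = 0.3100 + 3.1500 + 0.1900 + 1.8700 + 1.9000 + 2.4400 + 1.6800
= 11.5400

11.5400


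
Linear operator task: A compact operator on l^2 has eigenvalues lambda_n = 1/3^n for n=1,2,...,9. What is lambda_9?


The eigenvalue formula gives lambda_9 = 1/3^9
= 1/19683
= 5.0805e-05

5.0805e-05


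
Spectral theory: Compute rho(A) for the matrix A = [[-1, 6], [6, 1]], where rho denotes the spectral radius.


For a 2x2 matrix, eigenvalues satisfy lambda^2 - (trace)*lambda + det = 0
trace = -1 + 1 = 0
det = -1*1 - 6*6 = -37
discriminant = 0^2 - 4*(-37) = 148
spectral radius = max |eigenvalue| = 6.0828

6.0828


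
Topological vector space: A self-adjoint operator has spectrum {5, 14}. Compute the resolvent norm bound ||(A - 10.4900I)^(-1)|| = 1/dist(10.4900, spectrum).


dist(10.4900, {5, 14}) = min(|10.4900 - 5|, |10.4900 - 14|)
= min(5.4900, 3.5100) = 3.5100
Resolvent bound = 1/3.5100 = 0.2849

0.2849


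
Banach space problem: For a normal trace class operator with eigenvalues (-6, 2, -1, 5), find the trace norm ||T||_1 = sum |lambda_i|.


For a normal operator, singular values equal |eigenvalues|.
Trace norm = sum |lambda_i| = 6 + 2 + 1 + 5
= 14

14


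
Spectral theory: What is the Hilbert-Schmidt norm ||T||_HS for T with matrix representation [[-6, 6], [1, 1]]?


The Hilbert-Schmidt norm is sqrt(sum of squares of all entries).
Sum of squares = (-6)^2 + 6^2 + 1^2 + 1^2
= 36 + 36 + 1 + 1 = 74
||T||_HS = sqrt(74) = 8.6023

8.6023


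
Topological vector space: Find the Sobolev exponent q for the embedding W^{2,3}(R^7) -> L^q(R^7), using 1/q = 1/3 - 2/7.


Using the Sobolev embedding formula: 1/q = 1/p - k/n
1/q = 1/3 - 2/7 = 1/21
q = 1/(1/21) = 21

21.0000


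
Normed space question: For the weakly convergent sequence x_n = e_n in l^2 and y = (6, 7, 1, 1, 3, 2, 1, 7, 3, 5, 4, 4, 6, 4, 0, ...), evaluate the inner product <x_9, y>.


x_9 = e_9 is the standard basis vector with 1 in position 9.
<x_9, y> = y_9 = 3
As n -> infinity, <x_n, y> -> 0, confirming weak convergence of (x_n) to 0.

3


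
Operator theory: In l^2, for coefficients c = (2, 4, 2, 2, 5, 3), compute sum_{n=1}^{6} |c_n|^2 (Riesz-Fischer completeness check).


sum |c_n|^2 = 2^2 + 4^2 + 2^2 + 2^2 + 5^2 + 3^2
= 4 + 16 + 4 + 4 + 25 + 9
= 62

62


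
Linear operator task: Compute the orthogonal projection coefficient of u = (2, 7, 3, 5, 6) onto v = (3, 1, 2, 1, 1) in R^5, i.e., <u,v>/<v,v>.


Computing <u,v> = 2*3 + 7*1 + 3*2 + 5*1 + 6*1 = 30
Computing <v,v> = 3^2 + 1^2 + 2^2 + 1^2 + 1^2 = 16
Projection coefficient = 30/16 = 1.8750

1.8750


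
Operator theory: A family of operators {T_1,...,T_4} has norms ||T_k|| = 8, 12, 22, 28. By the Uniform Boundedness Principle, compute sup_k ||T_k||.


By the Uniform Boundedness Principle, the supremum of norms is finite.
sup_k ||T_k|| = max(8, 12, 22, 28) = 28

28


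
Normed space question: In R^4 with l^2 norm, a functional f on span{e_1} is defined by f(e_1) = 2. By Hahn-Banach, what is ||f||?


The norm of f is given by ||f|| = sup_{||x||=1} |f(x)|.
On span{e_1}, ||e_1|| = 1, so ||f|| = |f(e_1)| / ||e_1||
= |2| / 1 = 2.0000

2.0000


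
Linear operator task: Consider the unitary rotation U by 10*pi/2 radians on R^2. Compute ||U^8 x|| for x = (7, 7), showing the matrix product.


U is a rotation by theta = 10*pi/2
U^8 = rotation by 8*theta = 80*pi/2 = 0*pi/2 (mod 2*pi)
cos(0*pi/2) = 1.0000, sin(0*pi/2) = 0.0000
U^8 x = (1.0000 * 7 - 0.0000 * 7, 0.0000 * 7 + 1.0000 * 7)
= (7.0000, 7.0000)
||U^8 x|| = sqrt(7.0000^2 + 7.0000^2) = sqrt(98.0000) = 9.8995

9.8995


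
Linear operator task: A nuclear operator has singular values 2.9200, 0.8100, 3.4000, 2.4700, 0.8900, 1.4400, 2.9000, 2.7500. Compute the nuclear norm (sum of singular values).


The nuclear norm is the sum of all singular values.
||T||_1 = 2.9200 + 0.8100 + 3.4000 + 2.4700 + 0.8900 + 1.4400 + 2.9000 + 2.7500
= 17.5800

17.5800


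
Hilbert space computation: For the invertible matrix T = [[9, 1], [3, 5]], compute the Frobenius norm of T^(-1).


det(T) = 9*5 - 1*3 = 42
T^(-1) = (1/42) * [[5, -1], [-3, 9]] = [[0.1190, -0.0238], [-0.0714, 0.2143]]
||T^(-1)||_F^2 = 0.1190^2 + (-0.0238)^2 + (-0.0714)^2 + 0.2143^2 = 0.0658
||T^(-1)||_F = sqrt(0.0658) = 0.2564

0.2564


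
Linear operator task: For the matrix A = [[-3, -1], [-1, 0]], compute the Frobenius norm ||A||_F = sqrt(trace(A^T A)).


||A||_F^2 = sum a_ij^2
= (-3)^2 + (-1)^2 + (-1)^2 + 0^2
= 9 + 1 + 1 + 0 = 11
||A||_F = sqrt(11) = 3.3166

3.3166


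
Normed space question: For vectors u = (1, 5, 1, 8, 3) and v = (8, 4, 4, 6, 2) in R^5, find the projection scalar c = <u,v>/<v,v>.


Computing <u,v> = 1*8 + 5*4 + 1*4 + 8*6 + 3*2 = 86
Computing <v,v> = 8^2 + 4^2 + 4^2 + 6^2 + 2^2 = 136
Projection coefficient = 86/136 = 0.6324

0.6324


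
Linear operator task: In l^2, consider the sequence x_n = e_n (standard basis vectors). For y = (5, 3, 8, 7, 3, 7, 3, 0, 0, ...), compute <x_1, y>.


x_1 = e_1 is the standard basis vector with 1 in position 1.
<x_1, y> = y_1 = 5
As n -> infinity, <x_n, y> -> 0, confirming weak convergence of (x_n) to 0.

5


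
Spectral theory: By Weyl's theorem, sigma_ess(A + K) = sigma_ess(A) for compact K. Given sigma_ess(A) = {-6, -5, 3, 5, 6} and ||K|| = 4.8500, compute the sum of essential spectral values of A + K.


By Weyl's theorem, the essential spectrum is invariant under compact perturbations.
sigma_ess(A + K) = sigma_ess(A) = {-6, -5, 3, 5, 6}
Sum = -6 + -5 + 3 + 5 + 6 = 3

3


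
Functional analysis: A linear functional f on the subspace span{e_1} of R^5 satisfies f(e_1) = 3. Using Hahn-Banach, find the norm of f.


The norm of f is given by ||f|| = sup_{||x||=1} |f(x)|.
On span{e_1}, ||e_1|| = 1, so ||f|| = |f(e_1)| / ||e_1||
= |3| / 1 = 3.0000

3.0000


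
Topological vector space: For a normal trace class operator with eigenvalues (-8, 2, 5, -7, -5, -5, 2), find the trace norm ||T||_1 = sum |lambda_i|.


For a normal operator, singular values equal |eigenvalues|.
Trace norm = sum |lambda_i| = 8 + 2 + 5 + 7 + 5 + 5 + 2
= 34

34


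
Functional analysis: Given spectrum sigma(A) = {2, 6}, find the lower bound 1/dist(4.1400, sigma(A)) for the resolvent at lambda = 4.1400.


dist(4.1400, {2, 6}) = min(|4.1400 - 2|, |4.1400 - 6|)
= min(2.1400, 1.8600) = 1.8600
Resolvent bound = 1/1.8600 = 0.5376

0.5376


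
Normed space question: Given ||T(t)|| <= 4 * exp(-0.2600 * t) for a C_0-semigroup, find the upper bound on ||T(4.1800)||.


||T(4.1800)|| <= 4 * exp(-0.2600 * 4.1800)
= 4 * exp(-1.0868)
= 4 * 0.3373
= 1.3492

1.3492


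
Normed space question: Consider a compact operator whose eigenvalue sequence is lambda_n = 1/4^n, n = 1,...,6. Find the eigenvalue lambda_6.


The eigenvalue formula gives lambda_6 = 1/4^6
= 1/4096
= 2.4414e-04

2.4414e-04


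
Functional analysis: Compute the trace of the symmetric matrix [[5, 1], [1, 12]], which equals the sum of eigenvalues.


For a self-adjoint (symmetric) matrix, the eigenvalues are real.
The sum of eigenvalues equals the trace of the matrix.
trace = 5 + 12 = 17

17


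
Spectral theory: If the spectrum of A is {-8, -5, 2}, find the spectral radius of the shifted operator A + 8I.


Spectrum of A + 8I = {0, 3, 10}
Spectral radius = max |lambda| over the shifted spectrum
= max(0, 3, 10) = 10

10


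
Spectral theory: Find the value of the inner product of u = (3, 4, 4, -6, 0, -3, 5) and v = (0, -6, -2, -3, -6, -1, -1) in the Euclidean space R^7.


Computing the standard inner product <u, v> = sum u_i * v_i
= 3*0 + 4*-6 + 4*-2 + -6*-3 + 0*-6 + -3*-1 + 5*-1
= 0 + -24 + -8 + 18 + 0 + 3 + -5
= -16

-16


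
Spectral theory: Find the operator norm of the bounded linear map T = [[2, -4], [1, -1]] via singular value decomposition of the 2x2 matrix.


A^T A = [[5, -9], [-9, 17]]
trace(A^T A) = 22, det(A^T A) = 4
discriminant = 22^2 - 4*4 = 468
Largest eigenvalue of A^T A = (trace + sqrt(disc))/2 = 21.8167
||T|| = sqrt(21.8167) = 4.6708

4.6708


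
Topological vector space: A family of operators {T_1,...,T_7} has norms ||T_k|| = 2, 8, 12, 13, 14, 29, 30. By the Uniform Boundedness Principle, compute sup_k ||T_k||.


By the Uniform Boundedness Principle, the supremum of norms is finite.
sup_k ||T_k|| = max(2, 8, 12, 13, 14, 29, 30) = 30

30


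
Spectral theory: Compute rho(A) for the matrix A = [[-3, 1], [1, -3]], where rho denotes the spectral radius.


For a 2x2 matrix, eigenvalues satisfy lambda^2 - (trace)*lambda + det = 0
trace = -3 + -3 = -6
det = -3*-3 - 1*1 = 8
discriminant = (-6)^2 - 4*(8) = 4
spectral radius = max |eigenvalue| = 4.0000

4.0000


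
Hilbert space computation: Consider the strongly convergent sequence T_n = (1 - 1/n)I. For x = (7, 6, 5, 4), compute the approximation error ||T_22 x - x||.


T_22 x - x = (1 - 1/22)x - x = -x/22
||x|| = sqrt(126) = 11.2250
||T_22 x - x|| = ||x||/22 = 11.2250/22 = 0.5102

0.5102


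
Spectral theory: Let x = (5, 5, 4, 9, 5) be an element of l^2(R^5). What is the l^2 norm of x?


The l^2 norm = (sum |x_i|^2)^(1/2)
Sum of 2th powers = 25 + 25 + 16 + 81 + 25 = 172
||x||_2 = (172)^(1/2) = 13.1149

13.1149


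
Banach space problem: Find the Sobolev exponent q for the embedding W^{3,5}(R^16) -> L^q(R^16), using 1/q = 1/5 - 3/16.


Using the Sobolev embedding formula: 1/q = 1/p - k/n
1/q = 1/5 - 3/16 = 1/80
q = 1/(1/80) = 80

80.0000


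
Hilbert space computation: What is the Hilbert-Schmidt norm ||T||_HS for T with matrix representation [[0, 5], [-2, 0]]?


The Hilbert-Schmidt norm is sqrt(sum of squares of all entries).
Sum of squares = 0^2 + 5^2 + (-2)^2 + 0^2
= 0 + 25 + 4 + 0 = 29
||T||_HS = sqrt(29) = 5.3852

5.3852


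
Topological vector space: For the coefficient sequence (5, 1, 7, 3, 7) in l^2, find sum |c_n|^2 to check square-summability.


sum |c_n|^2 = 5^2 + 1^2 + 7^2 + 3^2 + 7^2
= 25 + 1 + 49 + 9 + 49
= 133

133


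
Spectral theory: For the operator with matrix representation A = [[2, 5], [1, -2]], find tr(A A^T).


trace(A * A^T) = sum of squares of all entries
= 2^2 + 5^2 + 1^2 + (-2)^2
= 4 + 25 + 1 + 4
= 34

34


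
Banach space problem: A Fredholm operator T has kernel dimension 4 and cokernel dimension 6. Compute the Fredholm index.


The Fredholm index is defined as ind(T) = dim(ker T) - dim(coker T)
= 4 - 6
= -2

-2


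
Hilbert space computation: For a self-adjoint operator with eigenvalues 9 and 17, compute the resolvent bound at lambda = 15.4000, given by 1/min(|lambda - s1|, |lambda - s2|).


dist(15.4000, {9, 17}) = min(|15.4000 - 9|, |15.4000 - 17|)
= min(6.4000, 1.6000) = 1.6000
Resolvent bound = 1/1.6000 = 0.6250

0.6250


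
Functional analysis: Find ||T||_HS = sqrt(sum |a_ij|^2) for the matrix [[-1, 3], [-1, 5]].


The Hilbert-Schmidt norm is sqrt(sum of squares of all entries).
Sum of squares = (-1)^2 + 3^2 + (-1)^2 + 5^2
= 1 + 9 + 1 + 25 = 36
||T||_HS = sqrt(36) = 6.0000

6.0000


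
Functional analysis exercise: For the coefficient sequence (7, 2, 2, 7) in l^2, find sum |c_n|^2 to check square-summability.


sum |c_n|^2 = 7^2 + 2^2 + 2^2 + 7^2
= 49 + 4 + 4 + 49
= 106

106


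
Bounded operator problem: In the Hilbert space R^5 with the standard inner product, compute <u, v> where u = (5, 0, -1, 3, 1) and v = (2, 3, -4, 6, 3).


Computing the standard inner product <u, v> = sum u_i * v_i
= 5*2 + 0*3 + -1*-4 + 3*6 + 1*3
= 10 + 0 + 4 + 18 + 3
= 35

35


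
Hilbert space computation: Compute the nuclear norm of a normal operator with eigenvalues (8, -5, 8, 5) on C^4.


For a normal operator, singular values equal |eigenvalues|.
Trace norm = sum |lambda_i| = 8 + 5 + 8 + 5
= 26

26


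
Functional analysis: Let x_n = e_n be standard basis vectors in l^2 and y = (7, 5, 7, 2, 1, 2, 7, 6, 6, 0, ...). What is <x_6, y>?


x_6 = e_6 is the standard basis vector with 1 in position 6.
<x_6, y> = y_6 = 2
As n -> infinity, <x_n, y> -> 0, confirming weak convergence of (x_n) to 0.

2


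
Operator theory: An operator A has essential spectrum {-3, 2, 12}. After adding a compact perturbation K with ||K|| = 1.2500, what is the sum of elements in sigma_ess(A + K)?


By Weyl's theorem, the essential spectrum is invariant under compact perturbations.
sigma_ess(A + K) = sigma_ess(A) = {-3, 2, 12}
Sum = -3 + 2 + 12 = 11

11


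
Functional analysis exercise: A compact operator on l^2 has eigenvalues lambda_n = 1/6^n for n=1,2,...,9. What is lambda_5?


The eigenvalue formula gives lambda_5 = 1/6^5
= 1/7776
= 1.2860e-04

1.2860e-04


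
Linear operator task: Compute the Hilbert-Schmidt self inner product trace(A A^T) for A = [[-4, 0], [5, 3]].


trace(A * A^T) = sum of squares of all entries
= (-4)^2 + 0^2 + 5^2 + 3^2
= 16 + 0 + 25 + 9
= 50

50


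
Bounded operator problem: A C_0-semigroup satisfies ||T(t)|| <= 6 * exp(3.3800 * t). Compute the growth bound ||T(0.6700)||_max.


||T(0.6700)|| <= 6 * exp(3.3800 * 0.6700)
= 6 * exp(2.2646)
= 6 * 9.6273
= 57.7636

57.7636


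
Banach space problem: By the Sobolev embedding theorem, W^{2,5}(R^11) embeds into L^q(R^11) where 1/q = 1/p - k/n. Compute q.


Using the Sobolev embedding formula: 1/q = 1/p - k/n
1/q = 1/5 - 2/11 = 1/55
q = 1/(1/55) = 55

55.0000


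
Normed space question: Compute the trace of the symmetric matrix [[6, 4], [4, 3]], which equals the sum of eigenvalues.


For a self-adjoint (symmetric) matrix, the eigenvalues are real.
The sum of eigenvalues equals the trace of the matrix.
trace = 6 + 3 = 9

9


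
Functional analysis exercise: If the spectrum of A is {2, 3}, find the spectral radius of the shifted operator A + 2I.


Spectrum of A + 2I = {4, 5}
Spectral radius = max |lambda| over the shifted spectrum
= max(4, 5) = 5

5


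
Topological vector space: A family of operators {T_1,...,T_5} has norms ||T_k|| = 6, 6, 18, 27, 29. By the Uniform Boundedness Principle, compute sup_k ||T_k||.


By the Uniform Boundedness Principle, the supremum of norms is finite.
sup_k ||T_k|| = max(6, 6, 18, 27, 29) = 29

29


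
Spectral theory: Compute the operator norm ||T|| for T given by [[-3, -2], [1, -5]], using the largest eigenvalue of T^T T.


A^T A = [[10, 1], [1, 29]]
trace(A^T A) = 39, det(A^T A) = 289
discriminant = 39^2 - 4*289 = 365
Largest eigenvalue of A^T A = (trace + sqrt(disc))/2 = 29.0525
||T|| = sqrt(29.0525) = 5.3900

5.3900


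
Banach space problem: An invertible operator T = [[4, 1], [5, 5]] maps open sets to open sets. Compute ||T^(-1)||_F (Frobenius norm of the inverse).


det(T) = 4*5 - 1*5 = 15
T^(-1) = (1/15) * [[5, -1], [-5, 4]] = [[0.3333, -0.0667], [-0.3333, 0.2667]]
||T^(-1)||_F^2 = 0.3333^2 + (-0.0667)^2 + (-0.3333)^2 + 0.2667^2 = 0.2978
||T^(-1)||_F = sqrt(0.2978) = 0.5457

0.5457


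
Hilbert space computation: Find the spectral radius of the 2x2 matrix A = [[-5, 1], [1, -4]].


For a 2x2 matrix, eigenvalues satisfy lambda^2 - (trace)*lambda + det = 0
trace = -5 + -4 = -9
det = -5*-4 - 1*1 = 19
discriminant = (-9)^2 - 4*(19) = 5
spectral radius = max |eigenvalue| = 5.6180

5.6180


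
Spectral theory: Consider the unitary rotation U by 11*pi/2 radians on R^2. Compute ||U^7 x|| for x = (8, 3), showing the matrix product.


U is a rotation by theta = 11*pi/2
U^7 = rotation by 7*theta = 77*pi/2 = 1*pi/2 (mod 2*pi)
cos(1*pi/2) = 0.0000, sin(1*pi/2) = 1.0000
U^7 x = (0.0000 * 8 - 1.0000 * 3, 1.0000 * 8 + 0.0000 * 3)
= (-3.0000, 8.0000)
||U^7 x|| = sqrt((-3.0000)^2 + 8.0000^2) = sqrt(73.0000) = 8.5440

8.5440


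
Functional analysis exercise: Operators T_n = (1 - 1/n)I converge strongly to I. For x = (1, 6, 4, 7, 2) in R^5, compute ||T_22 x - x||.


T_22 x - x = (1 - 1/22)x - x = -x/22
||x|| = sqrt(106) = 10.2956
||T_22 x - x|| = ||x||/22 = 10.2956/22 = 0.4680

0.4680


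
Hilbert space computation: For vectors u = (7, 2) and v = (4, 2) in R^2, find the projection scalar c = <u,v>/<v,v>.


Computing <u,v> = 7*4 + 2*2 = 32
Computing <v,v> = 4^2 + 2^2 = 20
Projection coefficient = 32/20 = 1.6000

1.6000


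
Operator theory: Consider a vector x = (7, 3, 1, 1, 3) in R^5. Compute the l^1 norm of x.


The l^1 norm equals the sum of absolute values of all components.
||x||_1 = 7 + 3 + 1 + 1 + 3
= 15

15.0000


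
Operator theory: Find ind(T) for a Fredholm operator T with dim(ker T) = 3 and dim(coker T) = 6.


The Fredholm index is defined as ind(T) = dim(ker T) - dim(coker T)
= 3 - 6
= -3

-3


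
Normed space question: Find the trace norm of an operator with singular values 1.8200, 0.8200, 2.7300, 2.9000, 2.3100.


The nuclear norm is the sum of all singular values.
||T||_1 = 1.8200 + 0.8200 + 2.7300 + 2.9000 + 2.3100
= 10.5800

10.5800


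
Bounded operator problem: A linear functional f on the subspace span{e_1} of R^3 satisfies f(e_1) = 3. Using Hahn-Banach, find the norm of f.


The norm of f is given by ||f|| = sup_{||x||=1} |f(x)|.
On span{e_1}, ||e_1|| = 1, so ||f|| = |f(e_1)| / ||e_1||
= |3| / 1 = 3.0000

3.0000


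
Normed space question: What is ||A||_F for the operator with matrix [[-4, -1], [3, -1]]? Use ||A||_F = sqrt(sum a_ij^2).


||A||_F^2 = sum a_ij^2
= (-4)^2 + (-1)^2 + 3^2 + (-1)^2
= 16 + 1 + 9 + 1 = 27
||A||_F = sqrt(27) = 5.1962

5.1962


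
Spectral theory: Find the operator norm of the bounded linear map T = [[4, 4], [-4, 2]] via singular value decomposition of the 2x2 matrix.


A^T A = [[32, 8], [8, 20]]
trace(A^T A) = 52, det(A^T A) = 576
discriminant = 52^2 - 4*576 = 400
Largest eigenvalue of A^T A = (trace + sqrt(disc))/2 = 36.0000
||T|| = sqrt(36.0000) = 6.0000

6.0000


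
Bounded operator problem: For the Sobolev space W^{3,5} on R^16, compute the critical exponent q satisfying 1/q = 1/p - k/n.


Using the Sobolev embedding formula: 1/q = 1/p - k/n
1/q = 1/5 - 3/16 = 1/80
q = 1/(1/80) = 80

80.0000


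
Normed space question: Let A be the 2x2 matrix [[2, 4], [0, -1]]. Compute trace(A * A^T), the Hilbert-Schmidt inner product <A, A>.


trace(A * A^T) = sum of squares of all entries
= 2^2 + 4^2 + 0^2 + (-1)^2
= 4 + 16 + 0 + 1
= 21

21


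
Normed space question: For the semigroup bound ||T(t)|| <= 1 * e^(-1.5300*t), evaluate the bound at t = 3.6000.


||T(3.6000)|| <= 1 * exp(-1.5300 * 3.6000)
= 1 * exp(-5.5080)
= 1 * 0.0041
= 0.0041

0.0041


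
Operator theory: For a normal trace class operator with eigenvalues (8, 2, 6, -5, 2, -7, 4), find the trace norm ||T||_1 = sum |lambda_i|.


For a normal operator, singular values equal |eigenvalues|.
Trace norm = sum |lambda_i| = 8 + 2 + 6 + 5 + 2 + 7 + 4
= 34

34


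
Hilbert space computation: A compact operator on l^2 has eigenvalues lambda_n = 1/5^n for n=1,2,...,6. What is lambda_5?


The eigenvalue formula gives lambda_5 = 1/5^5
= 1/3125
= 3.2000e-04

3.2000e-04


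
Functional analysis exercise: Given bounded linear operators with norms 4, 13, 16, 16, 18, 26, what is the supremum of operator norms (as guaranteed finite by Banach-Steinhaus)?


By the Uniform Boundedness Principle, the supremum of norms is finite.
sup_k ||T_k|| = max(4, 13, 16, 16, 18, 26) = 26

26


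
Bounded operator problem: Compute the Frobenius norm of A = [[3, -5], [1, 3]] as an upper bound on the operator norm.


||A||_F^2 = sum a_ij^2
= 3^2 + (-5)^2 + 1^2 + 3^2
= 9 + 25 + 1 + 9 = 44
||A||_F = sqrt(44) = 6.6332

6.6332


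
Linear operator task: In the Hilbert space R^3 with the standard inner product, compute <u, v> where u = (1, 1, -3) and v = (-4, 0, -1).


Computing the standard inner product <u, v> = sum u_i * v_i
= 1*-4 + 1*0 + -3*-1
= -4 + 0 + 3
= -1

-1


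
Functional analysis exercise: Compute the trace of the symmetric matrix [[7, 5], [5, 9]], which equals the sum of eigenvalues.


For a self-adjoint (symmetric) matrix, the eigenvalues are real.
The sum of eigenvalues equals the trace of the matrix.
trace = 7 + 9 = 16

16


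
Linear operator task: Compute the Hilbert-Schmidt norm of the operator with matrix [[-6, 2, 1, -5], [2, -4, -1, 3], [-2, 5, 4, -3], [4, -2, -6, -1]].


The Hilbert-Schmidt norm is sqrt(sum of squares of all entries).
Sum of squares = (-6)^2 + 2^2 + 1^2 + (-5)^2 + 2^2 + (-4)^2 + (-1)^2 + 3^2 + (-2)^2 + 5^2 + 4^2 + (-3)^2 + 4^2 + (-2)^2 + (-6)^2 + (-1)^2
= 36 + 4 + 1 + 25 + 4 + 16 + 1 + 9 + 4 + 25 + 16 + 9 + 16 + 4 + 36 + 1 = 207
||T||_HS = sqrt(207) = 14.3875

14.3875


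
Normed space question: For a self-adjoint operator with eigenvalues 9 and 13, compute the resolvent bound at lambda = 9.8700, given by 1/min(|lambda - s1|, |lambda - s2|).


dist(9.8700, {9, 13}) = min(|9.8700 - 9|, |9.8700 - 13|)
= min(0.8700, 3.1300) = 0.8700
Resolvent bound = 1/0.8700 = 1.1494

1.1494


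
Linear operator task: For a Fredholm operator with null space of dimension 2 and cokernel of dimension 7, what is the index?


The Fredholm index is defined as ind(T) = dim(ker T) - dim(coker T)
= 2 - 7
= -5

-5


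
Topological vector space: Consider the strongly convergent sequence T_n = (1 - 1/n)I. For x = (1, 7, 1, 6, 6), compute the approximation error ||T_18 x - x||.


T_18 x - x = (1 - 1/18)x - x = -x/18
||x|| = sqrt(123) = 11.0905
||T_18 x - x|| = ||x||/18 = 11.0905/18 = 0.6161

0.6161


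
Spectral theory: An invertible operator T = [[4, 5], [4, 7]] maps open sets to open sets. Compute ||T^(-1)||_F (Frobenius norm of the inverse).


det(T) = 4*7 - 5*4 = 8
T^(-1) = (1/8) * [[7, -5], [-4, 4]] = [[0.8750, -0.6250], [-0.5000, 0.5000]]
||T^(-1)||_F^2 = 0.8750^2 + (-0.6250)^2 + (-0.5000)^2 + 0.5000^2 = 1.6562
||T^(-1)||_F = sqrt(1.6562) = 1.2870

1.2870


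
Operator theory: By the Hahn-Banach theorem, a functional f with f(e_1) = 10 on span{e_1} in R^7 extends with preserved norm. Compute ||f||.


The norm of f is given by ||f|| = sup_{||x||=1} |f(x)|.
On span{e_1}, ||e_1|| = 1, so ||f|| = |f(e_1)| / ||e_1||
= |10| / 1 = 10.0000

10.0000


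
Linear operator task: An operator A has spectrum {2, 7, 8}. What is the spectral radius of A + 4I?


Spectrum of A + 4I = {6, 11, 12}
Spectral radius = max |lambda| over the shifted spectrum
= max(6, 11, 12) = 12

12


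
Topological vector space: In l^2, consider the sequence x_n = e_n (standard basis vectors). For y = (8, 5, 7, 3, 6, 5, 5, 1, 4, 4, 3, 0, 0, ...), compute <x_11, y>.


x_11 = e_11 is the standard basis vector with 1 in position 11.
<x_11, y> = y_11 = 3
As n -> infinity, <x_n, y> -> 0, confirming weak convergence of (x_n) to 0.

3


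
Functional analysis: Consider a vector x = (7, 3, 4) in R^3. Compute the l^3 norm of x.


The l^3 norm = (sum |x_i|^3)^(1/3)
Sum of 3th powers = 343 + 27 + 64 = 434
||x||_3 = (434)^(1/3) = 7.5712

7.5712


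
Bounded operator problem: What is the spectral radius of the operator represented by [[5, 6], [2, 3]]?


For a 2x2 matrix, eigenvalues satisfy lambda^2 - (trace)*lambda + det = 0
trace = 5 + 3 = 8
det = 5*3 - 6*2 = 3
discriminant = 8^2 - 4*(3) = 52
spectral radius = max |eigenvalue| = 7.6056

7.6056


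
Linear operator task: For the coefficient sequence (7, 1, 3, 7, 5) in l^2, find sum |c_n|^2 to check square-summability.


sum |c_n|^2 = 7^2 + 1^2 + 3^2 + 7^2 + 5^2
= 49 + 1 + 9 + 49 + 25
= 133

133


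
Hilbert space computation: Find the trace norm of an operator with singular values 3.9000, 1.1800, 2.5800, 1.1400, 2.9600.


The nuclear norm is the sum of all singular values.
||T||_1 = 3.9000 + 1.1800 + 2.5800 + 1.1400 + 2.9600
= 11.7600

11.7600


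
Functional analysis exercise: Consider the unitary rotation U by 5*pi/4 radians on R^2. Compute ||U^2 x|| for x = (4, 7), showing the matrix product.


U is a rotation by theta = 5*pi/4
U^2 = rotation by 2*theta = 10*pi/4 = 2*pi/4 (mod 2*pi)
cos(2*pi/4) = 0.0000, sin(2*pi/4) = 1.0000
U^2 x = (0.0000 * 4 - 1.0000 * 7, 1.0000 * 4 + 0.0000 * 7)
= (-7.0000, 4.0000)
||U^2 x|| = sqrt((-7.0000)^2 + 4.0000^2) = sqrt(65.0000) = 8.0623

8.0623


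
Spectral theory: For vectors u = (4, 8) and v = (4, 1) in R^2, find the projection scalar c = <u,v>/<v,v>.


Computing <u,v> = 4*4 + 8*1 = 24
Computing <v,v> = 4^2 + 1^2 = 17
Projection coefficient = 24/17 = 1.4118

1.4118


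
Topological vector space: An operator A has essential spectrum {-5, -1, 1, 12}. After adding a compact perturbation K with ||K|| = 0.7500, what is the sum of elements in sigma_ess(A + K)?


By Weyl's theorem, the essential spectrum is invariant under compact perturbations.
sigma_ess(A + K) = sigma_ess(A) = {-5, -1, 1, 12}
Sum = -5 + -1 + 1 + 12 = 7

7


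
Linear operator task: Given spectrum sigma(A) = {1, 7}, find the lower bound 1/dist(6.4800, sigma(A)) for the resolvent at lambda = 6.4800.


dist(6.4800, {1, 7}) = min(|6.4800 - 1|, |6.4800 - 7|)
= min(5.4800, 0.5200) = 0.5200
Resolvent bound = 1/0.5200 = 1.9231

1.9231


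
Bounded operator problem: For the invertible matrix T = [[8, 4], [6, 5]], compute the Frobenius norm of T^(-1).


det(T) = 8*5 - 4*6 = 16
T^(-1) = (1/16) * [[5, -4], [-6, 8]] = [[0.3125, -0.2500], [-0.3750, 0.5000]]
||T^(-1)||_F^2 = 0.3125^2 + (-0.2500)^2 + (-0.3750)^2 + 0.5000^2 = 0.5508
||T^(-1)||_F = sqrt(0.5508) = 0.7421

0.7421


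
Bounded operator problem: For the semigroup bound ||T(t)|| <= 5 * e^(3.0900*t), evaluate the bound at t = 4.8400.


||T(4.8400)|| <= 5 * exp(3.0900 * 4.8400)
= 5 * exp(14.9556)
= 5 * 3.1270e+06
= 1.5635e+07

1.5635e+07


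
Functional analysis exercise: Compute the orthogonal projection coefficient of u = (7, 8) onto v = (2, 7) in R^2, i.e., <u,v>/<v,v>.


Computing <u,v> = 7*2 + 8*7 = 70
Computing <v,v> = 2^2 + 7^2 = 53
Projection coefficient = 70/53 = 1.3208

1.3208


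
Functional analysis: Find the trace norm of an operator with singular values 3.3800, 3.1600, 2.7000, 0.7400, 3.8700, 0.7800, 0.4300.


The nuclear norm is the sum of all singular values.
||T||_1 = 3.3800 + 3.1600 + 2.7000 + 0.7400 + 3.8700 + 0.7800 + 0.4300
= 15.0600

15.0600


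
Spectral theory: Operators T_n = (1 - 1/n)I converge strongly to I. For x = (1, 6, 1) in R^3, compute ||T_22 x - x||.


T_22 x - x = (1 - 1/22)x - x = -x/22
||x|| = sqrt(38) = 6.1644
||T_22 x - x|| = ||x||/22 = 6.1644/22 = 0.2802

0.2802


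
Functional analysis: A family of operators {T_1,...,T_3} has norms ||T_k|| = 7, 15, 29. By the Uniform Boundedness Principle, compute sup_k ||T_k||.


By the Uniform Boundedness Principle, the supremum of norms is finite.
sup_k ||T_k|| = max(7, 15, 29) = 29

29


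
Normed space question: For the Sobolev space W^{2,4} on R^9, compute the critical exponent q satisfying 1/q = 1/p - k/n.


Using the Sobolev embedding formula: 1/q = 1/p - k/n
1/q = 1/4 - 2/9 = 1/36
q = 1/(1/36) = 36

36.0000


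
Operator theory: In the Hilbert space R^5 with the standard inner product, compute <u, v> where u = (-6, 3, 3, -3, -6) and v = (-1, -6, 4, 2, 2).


Computing the standard inner product <u, v> = sum u_i * v_i
= -6*-1 + 3*-6 + 3*4 + -3*2 + -6*2
= 6 + -18 + 12 + -6 + -12
= -18

-18


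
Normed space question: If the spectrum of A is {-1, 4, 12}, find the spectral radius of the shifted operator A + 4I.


Spectrum of A + 4I = {3, 8, 16}
Spectral radius = max |lambda| over the shifted spectrum
= max(3, 8, 16) = 16

16


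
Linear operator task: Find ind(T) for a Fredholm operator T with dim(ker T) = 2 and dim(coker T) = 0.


The Fredholm index is defined as ind(T) = dim(ker T) - dim(coker T)
= 2 - 0
= 2

2


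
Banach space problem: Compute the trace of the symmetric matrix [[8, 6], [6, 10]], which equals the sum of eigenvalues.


For a self-adjoint (symmetric) matrix, the eigenvalues are real.
The sum of eigenvalues equals the trace of the matrix.
trace = 8 + 10 = 18

18


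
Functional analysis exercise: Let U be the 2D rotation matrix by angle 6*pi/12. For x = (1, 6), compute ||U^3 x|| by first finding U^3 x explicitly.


U is a rotation by theta = 6*pi/12
U^3 = rotation by 3*theta = 18*pi/12
cos(18*pi/12) = 0.0000, sin(18*pi/12) = -1.0000
U^3 x = (0.0000 * 1 - -1.0000 * 6, -1.0000 * 1 + 0.0000 * 6)
= (6.0000, -1.0000)
||U^3 x|| = sqrt(6.0000^2 + (-1.0000)^2) = sqrt(37.0000) = 6.0828

6.0828


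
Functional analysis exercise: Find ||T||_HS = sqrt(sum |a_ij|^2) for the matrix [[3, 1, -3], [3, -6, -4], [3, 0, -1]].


The Hilbert-Schmidt norm is sqrt(sum of squares of all entries).
Sum of squares = 3^2 + 1^2 + (-3)^2 + 3^2 + (-6)^2 + (-4)^2 + 3^2 + 0^2 + (-1)^2
= 9 + 1 + 9 + 9 + 36 + 16 + 9 + 0 + 1 = 90
||T||_HS = sqrt(90) = 9.4868

9.4868


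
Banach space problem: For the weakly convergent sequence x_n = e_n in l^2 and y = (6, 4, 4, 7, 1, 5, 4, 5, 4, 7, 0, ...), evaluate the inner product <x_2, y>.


x_2 = e_2 is the standard basis vector with 1 in position 2.
<x_2, y> = y_2 = 4
As n -> infinity, <x_n, y> -> 0, confirming weak convergence of (x_n) to 0.

4


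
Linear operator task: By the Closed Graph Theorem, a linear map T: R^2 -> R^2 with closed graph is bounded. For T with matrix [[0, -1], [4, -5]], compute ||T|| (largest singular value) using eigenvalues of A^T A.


A^T A = [[16, -20], [-20, 26]]
trace(A^T A) = 42, det(A^T A) = 16
discriminant = 42^2 - 4*16 = 1700
Largest eigenvalue of A^T A = (trace + sqrt(disc))/2 = 41.6155
||T|| = sqrt(41.6155) = 6.4510

6.4510


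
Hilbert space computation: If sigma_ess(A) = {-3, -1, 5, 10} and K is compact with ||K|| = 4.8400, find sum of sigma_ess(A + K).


By Weyl's theorem, the essential spectrum is invariant under compact perturbations.
sigma_ess(A + K) = sigma_ess(A) = {-3, -1, 5, 10}
Sum = -3 + -1 + 5 + 10 = 11

11


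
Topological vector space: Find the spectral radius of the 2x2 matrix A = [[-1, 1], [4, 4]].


For a 2x2 matrix, eigenvalues satisfy lambda^2 - (trace)*lambda + det = 0
trace = -1 + 4 = 3
det = -1*4 - 1*4 = -8
discriminant = 3^2 - 4*(-8) = 41
spectral radius = max |eigenvalue| = 4.7016

4.7016


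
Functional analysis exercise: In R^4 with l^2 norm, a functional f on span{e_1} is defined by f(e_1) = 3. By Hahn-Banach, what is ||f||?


The norm of f is given by ||f|| = sup_{||x||=1} |f(x)|.
On span{e_1}, ||e_1|| = 1, so ||f|| = |f(e_1)| / ||e_1||
= |3| / 1 = 3.0000

3.0000


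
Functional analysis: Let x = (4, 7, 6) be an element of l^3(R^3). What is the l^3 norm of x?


The l^3 norm = (sum |x_i|^3)^(1/3)
Sum of 3th powers = 64 + 343 + 216 = 623
||x||_3 = (623)^(1/3) = 8.5408

8.5408


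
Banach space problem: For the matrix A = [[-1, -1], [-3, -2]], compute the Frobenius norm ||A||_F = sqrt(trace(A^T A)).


||A||_F^2 = sum a_ij^2
= (-1)^2 + (-1)^2 + (-3)^2 + (-2)^2
= 1 + 1 + 9 + 4 = 15
||A||_F = sqrt(15) = 3.8730

3.8730


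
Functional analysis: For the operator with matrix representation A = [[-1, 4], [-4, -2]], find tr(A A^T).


trace(A * A^T) = sum of squares of all entries
= (-1)^2 + 4^2 + (-4)^2 + (-2)^2
= 1 + 16 + 16 + 4
= 37

37


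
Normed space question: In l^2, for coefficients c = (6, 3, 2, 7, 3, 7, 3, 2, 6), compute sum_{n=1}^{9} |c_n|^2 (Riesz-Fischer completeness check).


sum |c_n|^2 = 6^2 + 3^2 + 2^2 + 7^2 + 3^2 + 7^2 + 3^2 + 2^2 + 6^2
= 36 + 9 + 4 + 49 + 9 + 49 + 9 + 4 + 36
= 205

205


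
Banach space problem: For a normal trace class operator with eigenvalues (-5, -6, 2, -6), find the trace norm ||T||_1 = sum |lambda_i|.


For a normal operator, singular values equal |eigenvalues|.
Trace norm = sum |lambda_i| = 5 + 6 + 2 + 6
= 19

19


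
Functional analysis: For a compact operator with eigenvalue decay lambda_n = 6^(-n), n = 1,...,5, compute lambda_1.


The eigenvalue formula gives lambda_1 = 1/6^1
= 1/6
= 0.1667

0.1667


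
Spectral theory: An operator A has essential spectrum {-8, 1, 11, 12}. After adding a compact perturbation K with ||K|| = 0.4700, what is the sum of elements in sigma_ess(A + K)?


By Weyl's theorem, the essential spectrum is invariant under compact perturbations.
sigma_ess(A + K) = sigma_ess(A) = {-8, 1, 11, 12}
Sum = -8 + 1 + 11 + 12 = 16

16


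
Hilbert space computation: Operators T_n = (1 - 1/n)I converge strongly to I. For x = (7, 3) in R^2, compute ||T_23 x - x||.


T_23 x - x = (1 - 1/23)x - x = -x/23
||x|| = sqrt(58) = 7.6158
||T_23 x - x|| = ||x||/23 = 7.6158/23 = 0.3311

0.3311


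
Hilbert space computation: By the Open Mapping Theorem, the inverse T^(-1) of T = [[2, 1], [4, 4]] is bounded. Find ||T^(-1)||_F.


det(T) = 2*4 - 1*4 = 4
T^(-1) = (1/4) * [[4, -1], [-4, 2]] = [[1.0000, -0.2500], [-1.0000, 0.5000]]
||T^(-1)||_F^2 = 1.0000^2 + (-0.2500)^2 + (-1.0000)^2 + 0.5000^2 = 2.3125
||T^(-1)||_F = sqrt(2.3125) = 1.5207

1.5207


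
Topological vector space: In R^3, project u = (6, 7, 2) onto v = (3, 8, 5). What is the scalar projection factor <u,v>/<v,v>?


Computing <u,v> = 6*3 + 7*8 + 2*5 = 84
Computing <v,v> = 3^2 + 8^2 + 5^2 = 98
Projection coefficient = 84/98 = 0.8571

0.8571


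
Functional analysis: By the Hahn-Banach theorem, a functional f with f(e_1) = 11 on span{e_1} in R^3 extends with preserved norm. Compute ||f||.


The norm of f is given by ||f|| = sup_{||x||=1} |f(x)|.
On span{e_1}, ||e_1|| = 1, so ||f|| = |f(e_1)| / ||e_1||
= |11| / 1 = 11.0000

11.0000
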